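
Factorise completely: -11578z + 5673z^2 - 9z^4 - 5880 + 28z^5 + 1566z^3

Testing divisors of the constant over divisors of the leading coefficient, z = 7/4 is a root, giving the factor (4z - 7) and quotient 7z^4 + 10z^3 + 409z^2 + 2134z + 840.
Next, z = -3/7 is a root, giving the factor (7z + 3) and quotient z^3 + z^2 + 58z + 280.
Next, z = -4 is a root, so (z + 4) divides it; the quotient is z^2 - 3z + 70.
The quadratic z^2 - 3z + 70 has discriminant -271 < 0 and is irreducible over ℤ.

(4z - 7)(7z + 3)(z + 4)(z^2 - 3z + 70)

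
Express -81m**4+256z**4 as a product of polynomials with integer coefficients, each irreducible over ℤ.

Difference of squares twice: with A = 4z and B = 3m, A⁴ − B⁴ = (A² − B²)(A² + B²), and A² − B² factors again.

(4z-3m)(4z+3m)(16z**2+9m**2)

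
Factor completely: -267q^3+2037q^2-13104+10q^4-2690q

Trying the rational-root candidates, q = 14 is a root, giving the factor (q-14) and quotient 10q^3-127q^2+259q+936.
Next, q = -9/5 is a root, giving the factor (5q+9) and quotient 2q^2-29q+104.
The remaining quadratic factors as (2q-13)(q-8).

(2q-13)(5q+9)(q-14)(q-8)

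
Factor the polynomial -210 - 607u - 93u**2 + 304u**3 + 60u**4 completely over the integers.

Testing divisors of the constant over divisors of the leading coefficient, u = -2/5 is a root, giving the factor (5u + 2) and quotient 12u**3 + 56u**2 - 41u - 105.
Next, u = -5 is a root, so (u + 5) divides it; the quotient is 12u**2 - 4u - 21.
The remaining quadratic factors as (6u + 7)(2u - 3).

(2u - 3)(5u + 2)(6u + 7)(u + 5)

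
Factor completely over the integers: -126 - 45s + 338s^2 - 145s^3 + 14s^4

By the rational root theorem, s = 7 is a root, so (s - 7) divides it; the quotient is 14s^3 - 47s^2 + 9s + 18.
Continuing, s = -1/2 is a root, so (2s + 1) divides it; the quotient is 7s^2 - 27s + 18.
The remaining quadratic factors as (s - 3)(7s - 6).

(2s + 1)(7s - 6)(s - 3)(s - 7)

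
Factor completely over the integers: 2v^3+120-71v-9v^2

By the rational root theorem, v = 8 is a root, giving the factor (v-8) and quotient 2v^2+7v-15.
The remaining quadratic factors as (2v-3)(v+5).

(2v-3)(v+5)(v-8)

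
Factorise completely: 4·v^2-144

Every term has a factor of 4. Then v^2-36 = (v)² − (6)².

4·(v+6)·(v-6)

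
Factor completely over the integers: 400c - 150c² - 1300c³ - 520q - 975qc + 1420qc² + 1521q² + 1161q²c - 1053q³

Group: 9q(-117q² - 40qc + 65q + 100c² - 50c) + (-13c - 8)(-117q² - 40qc + 65q + 100c² - 50c); both groups contain (-117q² - 40qc + 65q + 100c² - 50c), so (9q - 13c - 8) is a factor with cofactor -117q² - 40qc + 65q + 100c² - 50c.
The cofactor groups again: -117q² - 40qc + 65q + 100c² - 50c = -13q(9q + 10c - 5) + 10c(9q + 10c - 5); both groups contain (9q + 10c - 5), giving -(13q - 10c)(9q + 10c - 5).

-(13q - 10c)(9q - 13c - 8)(9q + 10c - 5)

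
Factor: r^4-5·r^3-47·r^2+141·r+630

Testing divisors of the constant over divisors of the leading coefficient, r = -5 is a root, so (r+5) divides it; the quotient is r^3-10·r^2+3·r+126.
Next, r = -3 is a root, so (r+3) divides it; the quotient is r^2-13·r+42.
The remaining quadratic factors as (r-6)(r-7).

(r+3)·(r+5)·(r-6)·(r-7)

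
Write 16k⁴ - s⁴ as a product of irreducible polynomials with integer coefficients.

Write as (4k²)² − (s²)², then factor 4k² - s² once more.

(2k + s)(2k - s)(4k² + s²)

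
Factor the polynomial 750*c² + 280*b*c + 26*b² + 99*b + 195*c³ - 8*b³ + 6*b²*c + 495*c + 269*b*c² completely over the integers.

-(2*b - 13*c - 11)*(4*b + 3*c + 9)*(b + 5*c)

Group: 4*b*(-2*b² + 3*b*c + 11*b + 65*c² + 55*c) + (3*c + 9)*(-2*b² + 3*b*c + 11*b + 65*c² + 55*c); both groups contain (-2*b² + 3*b*c + 11*b + 65*c² + 55*c), so (4*b + 3*c + 9) is a factor with cofactor -2*b² + 3*b*c + 11*b + 65*c² + 55*c.
The cofactor groups again: -2*b² + 3*b*c + 11*b + 65*c² + 55*c = -b*(2*b - 13*c - 11) - 5*c*(2*b - 13*c - 11); both groups contain (2*b - 13*c - 11), giving -(b + 5*c)*(2*b - 13*c - 11).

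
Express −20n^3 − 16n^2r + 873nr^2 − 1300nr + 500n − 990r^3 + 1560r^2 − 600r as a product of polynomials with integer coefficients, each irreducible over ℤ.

−(2n + 15r − 10)(2n − 11r + 10)(5n − 6r)

Group: 5n(−4n^2 − 8nr + 165r^2 − 260r + 100) − 6r(−4n^2 − 8nr + 165r^2 − 260r + 100); both groups contain (−4n^2 − 8nr + 165r^2 − 260r + 100), so (5n − 6r) is a factor with cofactor −4n^2 − 8nr + 165r^2 − 260r + 100.
The cofactor groups again: −4n^2 − 8nr + 165r^2 − 260r + 100 = −2n(2n − 11r + 10) + (−15r + 10)(2n − 11r + 10); both groups contain (2n − 11r + 10), giving −(2n + 15r − 10)(2n − 11r + 10).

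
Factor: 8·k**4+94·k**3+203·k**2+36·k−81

Testing divisors of the constant over divisors of the leading coefficient, k = −1 is a root, giving the factor (k+1) and quotient 8·k**3+86·k**2+117·k−81.
Then k = −9/4 is a root, so (4·k+9) divides it; the quotient is 2·k**2+17·k−9.
The remaining quadratic factors as (2·k−1)(k+9).

(2·k−1)·(4·k+9)·(k+1)·(k+9)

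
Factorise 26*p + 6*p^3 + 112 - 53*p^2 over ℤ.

(6*p + 7)*(p - 2)*(p - 8)

Among the possible rational roots, p = -7/6 is a root, so (6*p + 7) is a factor; dividing leaves p^2 - 10*p + 16.
The remaining quadratic factors as (p - 8)(p - 2).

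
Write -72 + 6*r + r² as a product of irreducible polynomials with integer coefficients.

Two integers with product -72 and sum 6 are -6 and 12.

(r + 12)*(r - 6)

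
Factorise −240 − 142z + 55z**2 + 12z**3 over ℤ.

By the rational root theorem, z = −5/4 is a root, so (4z + 5) is a factor; dividing leaves 3z**2 + 10z − 48.
The remaining quadratic factors as (3z − 8)(z + 6).

(3z − 8)(4z + 5)(z + 6)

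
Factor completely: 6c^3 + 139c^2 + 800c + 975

(2c + 13)(3c + 5)(c + 15)

Testing divisors of the constant over divisors of the leading coefficient, c = -13/2 is a root, so (2c + 13) is a factor; dividing leaves 3c^2 + 50c + 75.
The remaining quadratic factors as (3c + 5)(c + 15).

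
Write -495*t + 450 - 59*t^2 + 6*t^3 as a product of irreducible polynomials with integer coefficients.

By the rational root theorem, t = 15 is a root, so (t - 15) divides it; the quotient is 6*t^2 + 31*t - 30.
The remaining quadratic factors as (t + 6)(6*t - 5).

(6*t - 5)*(t + 6)*(t - 15)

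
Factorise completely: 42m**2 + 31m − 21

Need a pair with product 42·(−21) = −882 and sum 31: that's 49 and −18.
Split the middle term: 42m**2 + 49m − 18m − 21 = 7m(6m + 7) − 3(6m + 7).

(6m + 7)(7m − 3)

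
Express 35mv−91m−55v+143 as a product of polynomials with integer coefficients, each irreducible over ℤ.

Group as (35mv−91m) + (−55v+143) = 7m(5v−13) − 11(5v−13).
Both groups share the factor (5v−13).

(5v−13)(7m−11)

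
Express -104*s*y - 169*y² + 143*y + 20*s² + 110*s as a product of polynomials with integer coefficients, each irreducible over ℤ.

(10*s + 13*y)*(2*s - 13*y + 11)

Group: 2*s*(10*s + 13*y) + (-13*y + 11)*(10*s + 13*y); both groups contain (10*s + 13*y).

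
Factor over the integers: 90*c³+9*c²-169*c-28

By the rational root theorem, c = -1/6 is a root, giving the factor (6*c+1) and quotient 15*c²-c-28.
The remaining quadratic factors as (5*c-7)(3*c+4).

(3*c+4)*(5*c-7)*(6*c+1)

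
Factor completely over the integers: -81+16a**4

Difference of squares twice: with A = 2a and B = 3, A⁴ − B⁴ = (A² − B²)(A² + B²), and A² − B² factors again.

(2a+3)(2a-3)(4a**2+9)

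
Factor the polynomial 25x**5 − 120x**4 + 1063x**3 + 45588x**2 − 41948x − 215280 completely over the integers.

Testing divisors of the constant over divisors of the leading coefficient, x = −10 is a root, so (x + 10) is a factor; dividing leaves 25x**4 − 370x**3 + 4763x**2 − 2042x − 21528.
Then x = −9/5 is a root, so (5x + 9) is a factor; dividing leaves 5x**3 − 83x**2 + 1102x − 2392.
Then x = 13/5 is a root, so (5x − 13) divides it; the quotient is x**2 − 14x + 184.
The quadratic x**2 − 14x + 184 has discriminant −540 < 0 and is irreducible over ℤ.

(5x + 9)(5x − 13)(x + 10)(x**2 − 14x + 184)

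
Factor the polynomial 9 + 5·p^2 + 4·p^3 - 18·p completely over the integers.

Among the possible rational roots, p = -3 is a root, so (p + 3) divides it; the quotient is 4·p^2 - 7·p + 3.
The remaining quadratic factors as (p - 1)(4·p - 3).

(4·p - 3)·(p + 3)·(p - 1)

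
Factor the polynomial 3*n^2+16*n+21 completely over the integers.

(3*n+7)*(n+3)

Need a pair with product 3·21 = 63 and sum 16: that's 9 and 7.
Split the middle term: 3*n^2+9*n + 7*n+21 = 3*n*(n+3) + 7*(n+3).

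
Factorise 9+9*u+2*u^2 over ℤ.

(2*u+3)*(u+3)

Need a pair with product 2·9 = 18 and sum 9: that's 6 and 3.
Split the middle term: 2*u^2+6*u + 3*u+9 = 2*u*(u+3) + 3*(u+3).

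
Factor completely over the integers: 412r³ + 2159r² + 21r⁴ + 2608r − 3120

Among the possible rational roots, r = 5/7 is a root, giving the factor (7r − 5) and quotient 3r³ + 61r² + 352r + 624.
Continuing, r = −13/3 is a root, giving the factor (3r + 13) and quotient r² + 16r + 48.
The remaining quadratic factors as (r + 12)(r + 4).

(3r + 13)(7r − 5)(r + 12)(r + 4)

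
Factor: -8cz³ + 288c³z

8cz(6c + z)(6c - z)

Factor out 8cz, leaving 36c² - z², which is a difference of two squares.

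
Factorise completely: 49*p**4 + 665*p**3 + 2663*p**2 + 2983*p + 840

(7*p + 3)*(7*p + 8)*(p + 5)*(p + 7)

Among the possible rational roots, p = −3/7 is a root, so (7*p + 3) is a factor; dividing leaves 7*p**3 + 92*p**2 + 341*p + 280.
Continuing, p = −5 is a root, so (p + 5) is a factor; dividing leaves 7*p**2 + 57*p + 56.
The remaining quadratic factors as (p + 7)(7*p + 8).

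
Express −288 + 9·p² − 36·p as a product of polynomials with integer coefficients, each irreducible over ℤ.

Pull out the common factor 9, then factor the remaining trinomial.

9·(p + 4)·(p − 8)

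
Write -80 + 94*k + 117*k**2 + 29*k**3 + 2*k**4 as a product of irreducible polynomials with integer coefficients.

By the rational root theorem, k = -2 is a root, so (k + 2) is a factor; dividing leaves 2*k**3 + 25*k**2 + 67*k - 40.
Next, k = -5 is a root, so (k + 5) divides it; the quotient is 2*k**2 + 15*k - 8.
The remaining quadratic factors as (2*k - 1)(k + 8).

(2*k - 1)*(k + 2)*(k + 5)*(k + 8)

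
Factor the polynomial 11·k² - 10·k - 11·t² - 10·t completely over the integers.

(11·k - 11·t - 10)·(k + t)

Group: 11·k·(k + t) + (-11·t - 10)·(k + t); both groups contain (k + t).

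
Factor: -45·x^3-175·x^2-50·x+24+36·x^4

(3·x+2)·(3·x+4)·(4·x-1)·(x-3)

By the rational root theorem, x = 3 is a root, so (x-3) divides it; the quotient is 36·x^3+63·x^2+14·x-8.
Then x = -4/3 is a root, so (3·x+4) divides it; the quotient is 12·x^2+5·x-2.
The remaining quadratic factors as (3·x+2)(4·x-1).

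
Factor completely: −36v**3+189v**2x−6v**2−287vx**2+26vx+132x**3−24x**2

Group: 12v(−3v**2+13vx−12x**2) + (−11x+2)(−3v**2+13vx−12x**2); both groups contain (−3v**2+13vx−12x**2), so (12v−11x+2) is a factor with cofactor −3v**2+13vx−12x**2.
The cofactor groups again: −3v**2+13vx−12x**2 = −3v(v−3x) + 4x(v−3x); both groups contain (v−3x), giving −(3v−4x)(v−3x).

−(12v−11x+2)(3v−4x)(v−3x)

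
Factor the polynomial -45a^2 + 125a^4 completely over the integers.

Every term has a factor of 5a^2. Then 25a^2 - 9 = (5a)² − (3)².

5a^2(5a + 3)(5a - 3)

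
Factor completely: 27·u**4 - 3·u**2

3·u**2·(3·u + 1)·(3·u - 1)

Every term has a factor of 3·u**2. Then 9·u**2 - 1 = (3·u)² − (1)².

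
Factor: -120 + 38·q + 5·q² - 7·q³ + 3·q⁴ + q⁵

Among the possible rational roots, q = 2 is a root, giving the factor (q - 2) and quotient q⁴ + 5·q³ + 3·q² + 11·q + 60.
Then q = -3 is a root, giving the factor (q + 3) and quotient q³ + 2·q² - 3·q + 20.
Next, q = -4 is a root, so (q + 4) is a factor; dividing leaves q² - 2·q + 5.
The quadratic q² - 2·q + 5 has discriminant -16 < 0 and is irreducible over ℤ.

(q + 3)·(q + 4)·(q - 2)·(q² - 2·q + 5)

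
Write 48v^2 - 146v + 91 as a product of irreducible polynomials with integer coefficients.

Need a pair with product 48·91 = 4368 and sum -146: that's -42 and -104.
Split the middle term: 48v^2 - 42v - 104v + 91 = 6v(8v - 7) - 13(8v - 7).

(6v - 13)(8v - 7)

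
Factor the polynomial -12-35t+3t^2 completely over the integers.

Need a pair with product 3·(-12) = -36 and sum -35: that's -36 and 1.
Split the middle term: 3t^2-36t + t-12 = 3t(t-12) + (t-12).

(3t+1)(t-12)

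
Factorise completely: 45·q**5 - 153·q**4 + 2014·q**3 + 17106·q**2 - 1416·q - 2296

Testing divisors of the constant over divisors of the leading coefficient, q = -1/3 is a root, so (3·q + 1) divides it; the quotient is 15·q**4 - 56·q**3 + 690·q**2 + 5472·q - 2296.
Next, q = -14/3 is a root, so (3·q + 14) divides it; the quotient is 5·q**3 - 42·q**2 + 426·q - 164.
Next, q = 2/5 is a root, giving the factor (5·q - 2) and quotient q**2 - 8·q + 82.
The quadratic q**2 - 8·q + 82 has discriminant -264 < 0 and is irreducible over ℤ.

(3·q + 1)·(3·q + 14)·(5·q - 2)·(q**2 - 8·q + 82)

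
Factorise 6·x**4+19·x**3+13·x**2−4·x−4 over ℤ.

(2·x−1)·(3·x+2)·(x+1)·(x+2)

Testing divisors of the constant over divisors of the leading coefficient, x = −2 is a root, so (x+2) divides it; the quotient is 6·x**3+7·x**2−x−2.
Continuing, x = −2/3 is a root, giving the factor (3·x+2) and quotient 2·x**2+x−1.
The remaining quadratic factors as (2·x−1)(x+1).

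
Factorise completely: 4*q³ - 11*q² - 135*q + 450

(4*q - 15)*(q + 6)*(q - 5)

Testing divisors of the constant over divisors of the leading coefficient, q = -6 is a root, so (q + 6) divides it; the quotient is 4*q² - 35*q + 75.
The remaining quadratic factors as (q - 5)(4*q - 15).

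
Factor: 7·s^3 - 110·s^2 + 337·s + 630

(7·s + 9)·(s - 10)·(s - 7)

By the rational root theorem, s = 7 is a root, so (s - 7) is a factor; dividing leaves 7·s^2 - 61·s - 90.
The remaining quadratic factors as (s - 10)(7·s + 9).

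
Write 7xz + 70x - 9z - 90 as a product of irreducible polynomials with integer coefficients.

(7x - 9)(z + 10)

Group as (7xz + 70x) + (-9z - 90) = 7x(z + 10) - 9(z + 10).
Both groups share the factor (z + 10).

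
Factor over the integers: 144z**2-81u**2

9(4z-3u)(4z+3u)

Every term has a factor of 9. Then 16z**2-9u**2 = (4z)² − (3u)².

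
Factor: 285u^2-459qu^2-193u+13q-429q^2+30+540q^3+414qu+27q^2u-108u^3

Group: 5q(108q^2-81qu-21q-27u^2+51u-10) + (4u-3)(108q^2-81qu-21q-27u^2+51u-10); both groups contain (108q^2-81qu-21q-27u^2+51u-10), so (5q+4u-3) is a factor with cofactor 108q^2-81qu-21q-27u^2+51u-10.
The cofactor groups again: 108q^2-81qu-21q-27u^2+51u-10 = 9q(12q+3u-5) + (-9u+2)(12q+3u-5); both groups contain (12q+3u-5), giving (9q-9u+2)(12q+3u-5).

(12q+3u-5)(5q+4u-3)(9q-9u+2)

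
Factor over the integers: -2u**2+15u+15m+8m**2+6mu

(8m-2u+15)(m+u)

Group: m(8m-2u+15) + u(8m-2u+15); both groups contain (8m-2u+15).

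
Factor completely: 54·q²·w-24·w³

6·w·(3·q+2·w)·(3·q-2·w)

Every term has a factor of 6·w. Then 9·q²-4·w² = (3·q)² − (2·w)².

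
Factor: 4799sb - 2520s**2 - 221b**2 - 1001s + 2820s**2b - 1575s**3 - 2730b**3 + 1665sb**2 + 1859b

Group: 15s(-105s**2 + 293sb - 77s - 182b**2 + 143b) + (15b + 13)(-105s**2 + 293sb - 77s - 182b**2 + 143b); both groups contain (-105s**2 + 293sb - 77s - 182b**2 + 143b), so (15s + 15b + 13) is a factor with cofactor -105s**2 + 293sb - 77s - 182b**2 + 143b.
The cofactor groups again: -105s**2 + 293sb - 77s - 182b**2 + 143b = -7s(15s - 14b + 11) + 13b(15s - 14b + 11); both groups contain (15s - 14b + 11), giving -(7s - 13b)(15s - 14b + 11).

-(7s - 13b)(15s - 14b + 11)(15s + 15b + 13)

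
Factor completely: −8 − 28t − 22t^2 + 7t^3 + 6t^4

(2t + 1)(3t + 2)(t + 2)(t − 2)

Testing divisors of the constant over divisors of the leading coefficient, t = −1/2 is a root, so (2t + 1) divides it; the quotient is 3t^3 + 2t^2 − 12t − 8.
Continuing, t = −2 is a root, giving the factor (t + 2) and quotient 3t^2 − 4t − 4.
The remaining quadratic factors as (t − 2)(3t + 2).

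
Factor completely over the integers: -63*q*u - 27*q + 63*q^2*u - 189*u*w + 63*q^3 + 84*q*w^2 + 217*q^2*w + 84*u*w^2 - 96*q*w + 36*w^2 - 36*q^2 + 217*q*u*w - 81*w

Group: 7*q*(9*q^2 + 31*q*w - 9*q + 12*w^2 - 27*w) + (7*u + 3)*(9*q^2 + 31*q*w - 9*q + 12*w^2 - 27*w); both groups contain (9*q^2 + 31*q*w - 9*q + 12*w^2 - 27*w), so (7*q + 7*u + 3) is a factor with cofactor 9*q^2 + 31*q*w - 9*q + 12*w^2 - 27*w.
The cofactor groups again: 9*q^2 + 31*q*w - 9*q + 12*w^2 - 27*w = 9*q*(q + 3*w) + (4*w - 9)*(q + 3*w); both groups contain (q + 3*w), giving (9*q + 4*w - 9)*(q + 3*w).

(7*q + 7*u + 3)*(9*q + 4*w - 9)*(q + 3*w)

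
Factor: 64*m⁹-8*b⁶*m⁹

Pull out the common factor 8*m⁹, leaving -b⁶+8.
Recognize a difference of cubes with the parts 2 and b².

-8*m⁹*(b²-2)*(b⁴+2*b²+4)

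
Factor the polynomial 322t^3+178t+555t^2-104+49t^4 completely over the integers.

Among the possible rational roots, t = -4 is a root, so (t+4) is a factor; dividing leaves 49t^3+126t^2+51t-26.
Then t = -1 is a root, giving the factor (t+1) and quotient 49t^2+77t-26.
The remaining quadratic factors as (7t-2)(7t+13).

(7t+13)(7t-2)(t+1)(t+4)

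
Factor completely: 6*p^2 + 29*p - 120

Need a pair with product 6·(-120) = -720 and sum 29: that's -16 and 45.
Split the middle term: 6*p^2 - 16*p + 45*p - 120 = 2*p*(3*p - 8) + 15*(3*p - 8).

(2*p + 15)*(3*p - 8)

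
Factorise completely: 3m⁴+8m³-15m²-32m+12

Among the possible rational roots, m = 2 is a root, so (m-2) is a factor; dividing leaves 3m³+14m²+13m-6.
Continuing, m = 1/3 is a root, so (3m-1) is a factor; dividing leaves m²+5m+6.
The remaining quadratic factors as (m+3)(m+2).

(3m-1)(m+2)(m+3)(m-2)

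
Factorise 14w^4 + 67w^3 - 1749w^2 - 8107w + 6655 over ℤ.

(2w + 11)(7w - 5)(w + 11)(w - 11)

Among the possible rational roots, w = -11 is a root, so (w + 11) divides it; the quotient is 14w^3 - 87w^2 - 792w + 605.
Then w = -11/2 is a root, so (2w + 11) divides it; the quotient is 7w^2 - 82w + 55.
The remaining quadratic factors as (w - 11)(7w - 5).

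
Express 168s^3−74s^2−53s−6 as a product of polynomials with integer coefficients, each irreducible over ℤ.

(4s+1)(6s+1)(7s−6)

Trying the rational-root candidates, s = −1/4 is a root, giving the factor (4s+1) and quotient 42s^2−29s−6.
The remaining quadratic factors as (7s−6)(6s+1).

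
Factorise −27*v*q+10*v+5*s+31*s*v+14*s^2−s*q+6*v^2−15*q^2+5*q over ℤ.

Group: 14*s*(s+2*v+q) + (3*v−15*q+5)*(s+2*v+q); both groups contain (s+2*v+q).

(14*s+3*v−15*q+5)*(s+2*v+q)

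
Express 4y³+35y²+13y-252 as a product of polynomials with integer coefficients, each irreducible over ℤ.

Trying the rational-root candidates, y = 9/4 is a root, giving the factor (4y-9) and quotient y²+11y+28.
The remaining quadratic factors as (y+7)(y+4).

(4y-9)(y+4)(y+7)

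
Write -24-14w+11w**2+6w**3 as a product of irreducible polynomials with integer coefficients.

Testing divisors of the constant over divisors of the leading coefficient, w = -4/3 is a root, so (3w+4) divides it; the quotient is 2w**2+w-6.
The remaining quadratic factors as (w+2)(2w-3).

(2w-3)(3w+4)(w+2)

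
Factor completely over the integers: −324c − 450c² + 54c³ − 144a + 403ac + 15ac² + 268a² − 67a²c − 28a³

Group: a(−28a² − 39ac + 16a + 54c² + 36c) + (c − 9)(−28a² − 39ac + 16a + 54c² + 36c); both groups contain (−28a² − 39ac + 16a + 54c² + 36c), so (a + c − 9) is a factor with cofactor −28a² − 39ac + 16a + 54c² + 36c.
The cofactor groups again: −28a² − 39ac + 16a + 54c² + 36c = −4a(7a − 6c − 4) − 9c(7a − 6c − 4); both groups contain (7a − 6c − 4), giving −(4a + 9c)(7a − 6c − 4).

−(4a + 9c)(7a − 6c − 4)(a + c − 9)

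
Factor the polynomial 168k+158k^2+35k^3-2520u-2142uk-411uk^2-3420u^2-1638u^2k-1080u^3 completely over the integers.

Group: 15u(-72u^2-114uk-228u-35k^2-158k-168) - k(-72u^2-114uk-228u-35k^2-158k-168); both groups contain (-72u^2-114uk-228u-35k^2-158k-168), so (15u-k) is a factor with cofactor -72u^2-114uk-228u-35k^2-158k-168.
The cofactor groups again: -72u^2-114uk-228u-35k^2-158k-168 = -12u(6u+7k+12) + (-5k-14)(6u+7k+12); both groups contain (6u+7k+12), giving -(12u+5k+14)(6u+7k+12).

-(15u-k)(12u+5k+14)(6u+7k+12)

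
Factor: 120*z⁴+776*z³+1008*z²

Pull out the common factor 8*z², then factor the remaining trinomial.

8*z²*(3*z+14)*(5*z+9)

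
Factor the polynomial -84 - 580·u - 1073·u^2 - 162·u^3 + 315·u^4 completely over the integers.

(3·u + 1)·(3·u - 7)·(5·u + 6)·(7·u + 2)

Trying the rational-root candidates, u = -2/7 is a root, giving the factor (7·u + 2) and quotient 45·u^3 - 36·u^2 - 143·u - 42.
Continuing, u = -6/5 is a root, giving the factor (5·u + 6) and quotient 9·u^2 - 18·u - 7.
The remaining quadratic factors as (3·u - 7)(3·u + 1).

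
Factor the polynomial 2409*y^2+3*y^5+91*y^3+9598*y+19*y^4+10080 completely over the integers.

(3*y+7)*(y+2)*(y+9)*(y^2-7*y+80)

By the rational root theorem, y = -9 is a root, so (y+9) is a factor; dividing leaves 3*y^4-8*y^3+163*y^2+942*y+1120.
Continuing, y = -2 is a root, so (y+2) divides it; the quotient is 3*y^3-14*y^2+191*y+560.
Next, y = -7/3 is a root, so (3*y+7) divides it; the quotient is y^2-7*y+80.
The quadratic y^2-7*y+80 has discriminant -271 < 0 and is irreducible over ℤ.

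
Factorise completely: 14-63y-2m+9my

(9y-2)(m-7)

Group as (9my-2m) + (-63y+14) = m(9y-2) - 7(9y-2).
Both groups share the factor (9y-2).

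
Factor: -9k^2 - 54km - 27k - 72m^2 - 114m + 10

-(3k + 12m - 1)(3k + 6m + 10)

Group: -3k(3k + 12m - 1) + (-6m - 10)(3k + 12m - 1); both groups contain (3k + 12m - 1).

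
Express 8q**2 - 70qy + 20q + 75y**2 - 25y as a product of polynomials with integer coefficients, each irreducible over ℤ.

(2q - 15y + 5)(4q - 5y)

Group: 4q(2q - 15y + 5) - 5y(2q - 15y + 5); both groups contain (2q - 15y + 5).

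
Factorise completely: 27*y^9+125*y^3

Every term has a factor of y^3; factoring it out leaves 27*y^6+125.
Recognize a sum of cubes with the parts 3*y^2 and 5.

y^3*(3*y^2+5)*(9*y^4−15*y^2+25)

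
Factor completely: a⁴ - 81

Difference of squares twice: with A = a and B = 3, A⁴ − B⁴ = (A² − B²)(A² + B²), and A² − B² factors again.

(a + 3)(a - 3)(a² + 9)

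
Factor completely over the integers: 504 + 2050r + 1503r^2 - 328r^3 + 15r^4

Testing divisors of the constant over divisors of the leading coefficient, r = -4/5 is a root, giving the factor (5r + 4) and quotient 3r^3 - 68r^2 + 355r + 126.
Continuing, r = -1/3 is a root, giving the factor (3r + 1) and quotient r^2 - 23r + 126.
The remaining quadratic factors as (r - 9)(r - 14).

(3r + 1)(5r + 4)(r - 14)(r - 9)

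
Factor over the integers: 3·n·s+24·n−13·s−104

(3·n−13)·(s+8)

Group as (3·n·s+24·n) + (−13·s−104) = 3·n·(s+8) − 13·(s+8).
Both groups share the factor (s+8).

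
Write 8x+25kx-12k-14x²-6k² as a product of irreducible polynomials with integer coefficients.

-(2k-7x+4)(3k-2x)

Group: -3k(2k-7x+4) + 2x(2k-7x+4); both groups contain (2k-7x+4).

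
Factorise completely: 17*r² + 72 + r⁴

(r² + 8)*(r² + 9)

Substitute u = r² to get a quadratic in u, then factor.
r² + 9 is irreducible over ℤ (sum of squares).
r² + 8 is irreducible over ℤ (always positive, so no real roots).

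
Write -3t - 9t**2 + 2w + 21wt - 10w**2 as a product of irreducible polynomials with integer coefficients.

-(2w - 3t)(5w - 3t - 1)

Group: -5w(2w - 3t) + (3t + 1)(2w - 3t); both groups contain (2w - 3t).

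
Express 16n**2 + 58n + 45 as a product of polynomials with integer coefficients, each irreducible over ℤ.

(2n + 5)(8n + 9)

Need a pair with product 16·45 = 720 and sum 58: that's 18 and 40.
Split the middle term: 16n**2 + 18n + 40n + 45 = 2n(8n + 9) + 5(8n + 9).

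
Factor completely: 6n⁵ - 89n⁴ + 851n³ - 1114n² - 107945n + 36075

(2n + 15)(3n - 1)(n - 13)(n² - 9n + 185)

Among the possible rational roots, n = 13 is a root, giving the factor (n - 13) and quotient 6n⁴ - 11n³ + 708n² + 8090n - 2775.
Then n = -15/2 is a root, giving the factor (2n + 15) and quotient 3n³ - 28n² + 564n - 185.
Next, n = 1/3 is a root, so (3n - 1) divides it; the quotient is n² - 9n + 185.
The quadratic n² - 9n + 185 has discriminant -659 < 0 and is irreducible over ℤ.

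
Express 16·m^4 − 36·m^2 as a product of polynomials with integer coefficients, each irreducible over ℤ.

Every term has a factor of 4·m^2. Then 4·m^2 − 9 = (2·m)² − (3)².

4·m^2·(2·m + 3)·(2·m − 3)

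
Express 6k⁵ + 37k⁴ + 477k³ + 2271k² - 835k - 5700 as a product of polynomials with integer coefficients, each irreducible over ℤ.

By the rational root theorem, k = -5 is a root, so (k + 5) is a factor; dividing leaves 6k⁴ + 7k³ + 442k² + 61k - 1140.
Continuing, k = 3/2 is a root, giving the factor (2k - 3) and quotient 3k³ + 8k² + 233k + 380.
Then k = -5/3 is a root, so (3k + 5) divides it; the quotient is k² + k + 76.
The quadratic k² + k + 76 has discriminant -303 < 0 and is irreducible over ℤ.

(2k - 3)(3k + 5)(k + 5)(k² + k + 76)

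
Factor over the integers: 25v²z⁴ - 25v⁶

Factor out 25v² first: what remains is -v⁴ + z⁴.
Recognize a difference of squares with the parts z² and v².
-v² + z² is again a difference of squares: (-v + z)(v + z).

-25v²(v + z)(v - z)(v² + z²)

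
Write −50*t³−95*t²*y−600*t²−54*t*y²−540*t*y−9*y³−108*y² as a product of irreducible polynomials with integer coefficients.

Group: t*(−50*t²−45*t*y−9*y²) + (y+12)*(−50*t²−45*t*y−9*y²); both groups contain (−50*t²−45*t*y−9*y²), so (t+y+12) is a factor with cofactor −50*t²−45*t*y−9*y².
The cofactor groups again: −50*t²−45*t*y−9*y² = −10*t*(5*t+3*y) − 3*y*(5*t+3*y); both groups contain (5*t+3*y), giving −(10*t+3*y)*(5*t+3*y).

−(10*t+3*y)*(5*t+3*y)*(t+y+12)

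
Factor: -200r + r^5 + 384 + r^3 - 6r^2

Testing divisors of the constant over divisors of the leading coefficient, r = 3 is a root, giving the factor (r - 3) and quotient r^4 + 3r^3 + 10r^2 + 24r - 128.
Then r = 2 is a root, so (r - 2) divides it; the quotient is r^3 + 5r^2 + 20r + 64.
Next, r = -4 is a root, giving the factor (r + 4) and quotient r^2 + r + 16.
The quadratic r^2 + r + 16 has discriminant -63 < 0 and is irreducible over ℤ.

(r + 4)(r - 2)(r - 3)(r^2 + r + 16)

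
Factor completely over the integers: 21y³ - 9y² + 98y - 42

Group as (21y³ + 98y) + (-9y² - 42) = 7y(3y² + 14) - 3(3y² + 14).
Both groups share the factor (3y² + 14).

(7y - 3)(3y² + 14)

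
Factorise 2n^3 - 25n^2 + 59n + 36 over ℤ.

(2n + 1)(n - 4)(n - 9)

By the rational root theorem, n = 4 is a root, giving the factor (n - 4) and quotient 2n^2 - 17n - 9.
The remaining quadratic factors as (n - 9)(2n + 1).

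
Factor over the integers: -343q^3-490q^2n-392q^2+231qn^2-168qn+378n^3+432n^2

-(7q-6n)(7q+7n+8)(7q+9n)

Group: 7q(-49q^2-7qn-56q+42n^2+48n) + 9n(-49q^2-7qn-56q+42n^2+48n); both groups contain (-49q^2-7qn-56q+42n^2+48n), so (7q+9n) is a factor with cofactor -49q^2-7qn-56q+42n^2+48n.
The cofactor groups again: -49q^2-7qn-56q+42n^2+48n = -7q(7q-6n) + (-7n-8)(7q-6n); both groups contain (7q-6n), giving -(7q+7n+8)(7q-6n).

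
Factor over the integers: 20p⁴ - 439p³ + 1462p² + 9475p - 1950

(4p + 13)(5p - 1)(p - 10)(p - 15)

Testing divisors of the constant over divisors of the leading coefficient, p = 1/5 is a root, so (5p - 1) divides it; the quotient is 4p³ - 87p² + 275p + 1950.
Continuing, p = 15 is a root, so (p - 15) is a factor; dividing leaves 4p² - 27p - 130.
The remaining quadratic factors as (p - 10)(4p + 13).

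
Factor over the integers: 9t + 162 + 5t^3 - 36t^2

By the rational root theorem, t = 3 is a root, giving the factor (t - 3) and quotient 5t^2 - 21t - 54.
The remaining quadratic factors as (5t + 9)(t - 6).

(5t + 9)(t - 3)(t - 6)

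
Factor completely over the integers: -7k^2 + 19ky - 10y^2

-(7k - 5y)(k - 2y)

Group: -k(7k - 5y) + 2y(7k - 5y); both groups contain (7k - 5y).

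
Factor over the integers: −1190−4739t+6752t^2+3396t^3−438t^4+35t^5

By the rational root theorem, t = −1/5 is a root, giving the factor (5t+1) and quotient 7t^4−89t^3+697t^2+1211t−1190.
Continuing, t = −2 is a root, so (t+2) is a factor; dividing leaves 7t^3−103t^2+903t−595.
Next, t = 5/7 is a root, so (7t−5) divides it; the quotient is t^2−14t+119.
The quadratic t^2−14t+119 has discriminant −280 < 0 and is irreducible over ℤ.

(5t+1)(7t−5)(t+2)(t^2−14t+119)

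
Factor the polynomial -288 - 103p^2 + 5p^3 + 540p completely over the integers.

By the rational root theorem, p = 3/5 is a root, so (5p - 3) divides it; the quotient is p^2 - 20p + 96.
The remaining quadratic factors as (p - 8)(p - 12).

(5p - 3)(p - 12)(p - 8)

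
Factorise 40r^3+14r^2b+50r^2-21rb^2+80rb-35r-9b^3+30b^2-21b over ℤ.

(4r-3b+7)(5r+3b)(2r+b-1)

Group: 2r(20r^2-3rb+35r-9b^2+21b) + (b-1)(20r^2-3rb+35r-9b^2+21b); both groups contain (20r^2-3rb+35r-9b^2+21b), so (2r+b-1) is a factor with cofactor 20r^2-3rb+35r-9b^2+21b.
The cofactor groups again: 20r^2-3rb+35r-9b^2+21b = 5r(4r-3b+7) + 3b(4r-3b+7); both groups contain (4r-3b+7), giving (5r+3b)(4r-3b+7).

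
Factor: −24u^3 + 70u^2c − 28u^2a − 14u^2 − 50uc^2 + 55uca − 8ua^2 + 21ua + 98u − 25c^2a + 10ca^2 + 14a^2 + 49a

Group: 4u(−6u^2 + 10uc − 7ua − 14u + 5ca − 2a^2 − 7a) + (−5c − 7)(−6u^2 + 10uc − 7ua − 14u + 5ca − 2a^2 − 7a); both groups contain (−6u^2 + 10uc − 7ua − 14u + 5ca − 2a^2 − 7a), so (4u − 5c − 7) is a factor with cofactor −6u^2 + 10uc − 7ua − 14u + 5ca − 2a^2 − 7a.
The cofactor groups again: −6u^2 + 10uc − 7ua − 14u + 5ca − 2a^2 − 7a = −3u(2u + a) + (5c − 2a − 7)(2u + a); both groups contain (2u + a), giving −(3u − 5c + 2a + 7)(2u + a).

−(4u − 5c − 7)(3u − 5c + 2a + 7)(2u + a)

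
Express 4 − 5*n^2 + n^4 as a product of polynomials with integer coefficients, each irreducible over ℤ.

(n + 1)*(n + 2)*(n − 1)*(n − 2)

Substitute u = n^2 to get a quadratic in u, then factor.
n^2 − 4 is a difference of squares.
n^2 − 1 is a difference of squares.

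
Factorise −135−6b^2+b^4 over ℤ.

(b^2+9)(b^2−15)

Substitute u = b^2 to get a quadratic in u, then factor.
b^2−15 is irreducible over ℤ (15 is not a perfect square).
b^2+9 is irreducible over ℤ (sum of squares).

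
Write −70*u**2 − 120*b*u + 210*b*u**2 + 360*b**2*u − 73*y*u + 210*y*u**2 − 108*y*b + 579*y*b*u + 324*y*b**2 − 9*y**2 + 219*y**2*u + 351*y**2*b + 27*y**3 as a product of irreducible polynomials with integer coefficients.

(9*y + 10*u)*(y + 12*b + 7*u)*(3*y + 3*b − 1)

Group: 9*y*(3*y**2 + 39*y*b + 21*y*u − y + 36*b**2 + 21*b*u − 12*b − 7*u) + 10*u*(3*y**2 + 39*y*b + 21*y*u − y + 36*b**2 + 21*b*u − 12*b − 7*u); both groups contain (3*y**2 + 39*y*b + 21*y*u − y + 36*b**2 + 21*b*u − 12*b − 7*u), so (9*y + 10*u) is a factor with cofactor 3*y**2 + 39*y*b + 21*y*u − y + 36*b**2 + 21*b*u − 12*b − 7*u.
The cofactor groups again: 3*y**2 + 39*y*b + 21*y*u − y + 36*b**2 + 21*b*u − 12*b − 7*u = y*(3*y + 3*b − 1) + (12*b + 7*u)*(3*y + 3*b − 1); both groups contain (3*y + 3*b − 1), giving (y + 12*b + 7*u)*(3*y + 3*b − 1).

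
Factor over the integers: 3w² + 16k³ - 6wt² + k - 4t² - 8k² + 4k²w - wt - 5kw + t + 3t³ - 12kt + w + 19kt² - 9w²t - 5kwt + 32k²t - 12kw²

Group: 4k(4k² + 4kw + 7kt - k + 3wt - w + 3t² - t) + (-3w + t - 1)(4k² + 4kw + 7kt - k + 3wt - w + 3t² - t); both groups contain (4k² + 4kw + 7kt - k + 3wt - w + 3t² - t), so (4k - 3w + t - 1) is a factor with cofactor 4k² + 4kw + 7kt - k + 3wt - w + 3t² - t.
The cofactor groups again: 4k² + 4kw + 7kt - k + 3wt - w + 3t² - t = k(4k + 3t - 1) + (w + t)(4k + 3t - 1); both groups contain (4k + 3t - 1), giving (k + w + t)(4k + 3t - 1).

(4k + 3t - 1)(4k - 3w + t - 1)(k + w + t)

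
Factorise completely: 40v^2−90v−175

Pull out the common factor 5, then factor the remaining trinomial.

5(2v−7)(4v+5)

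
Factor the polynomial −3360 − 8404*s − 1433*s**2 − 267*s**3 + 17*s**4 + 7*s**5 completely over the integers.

Trying the rational-root candidates, s = −7 is a root, so (s + 7) is a factor; dividing leaves 7*s**4 − 32*s**3 − 43*s**2 − 1132*s − 480.
Continuing, s = −3/7 is a root, so (7*s + 3) divides it; the quotient is s**3 − 5*s**2 − 4*s − 160.
Next, s = 8 is a root, giving the factor (s − 8) and quotient s**2 + 3*s + 20.
The quadratic s**2 + 3*s + 20 has discriminant −71 < 0 and is irreducible over ℤ.

(7*s + 3)*(s + 7)*(s − 8)*(s**2 + 3*s + 20)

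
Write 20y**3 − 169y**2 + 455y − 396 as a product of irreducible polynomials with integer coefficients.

(4y − 9)(5y − 11)(y − 4)

Testing divisors of the constant over divisors of the leading coefficient, y = 11/5 is a root, giving the factor (5y − 11) and quotient 4y**2 − 25y + 36.
The remaining quadratic factors as (4y − 9)(y − 4).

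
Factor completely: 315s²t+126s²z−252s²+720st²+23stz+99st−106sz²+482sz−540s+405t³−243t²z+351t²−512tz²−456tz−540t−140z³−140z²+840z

Group: 7s(45st+18sz−36s+45t²−52tz−36t−28z²+56z) + (9t+5z+15)(45st+18sz−36s+45t²−52tz−36t−28z²+56z); both groups contain (45st+18sz−36s+45t²−52tz−36t−28z²+56z), so (7s+9t+5z+15) is a factor with cofactor 45st+18sz−36s+45t²−52tz−36t−28z²+56z.
The cofactor groups again: 45st+18sz−36s+45t²−52tz−36t−28z²+56z = 5t(9s+9t−14z) + (2z−4)(9s+9t−14z); both groups contain (9s+9t−14z), giving (5t+2z−4)(9s+9t−14z).

(5t+2z−4)(7s+9t+5z+15)(9s+9t−14z)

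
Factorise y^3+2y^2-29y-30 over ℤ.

(y+1)(y+6)(y-5)

By the rational root theorem, y = 5 is a root, so (y-5) is a factor; dividing leaves y^2+7y+6.
The remaining quadratic factors as (y+6)(y+1).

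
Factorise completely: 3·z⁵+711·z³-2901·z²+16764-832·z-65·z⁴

(3·z-11)·(z+2)·(z-6)·(z²-14·z+127)

By the rational root theorem, z = -2 is a root, so (z+2) divides it; the quotient is 3·z⁴-71·z³+853·z²-4607·z+8382.
Next, z = 11/3 is a root, so (3·z-11) divides it; the quotient is z³-20·z²+211·z-762.
Next, z = 6 is a root, so (z-6) is a factor; dividing leaves z²-14·z+127.
The quadratic z²-14·z+127 has discriminant -312 < 0 and is irreducible over ℤ.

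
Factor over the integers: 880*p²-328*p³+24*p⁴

8*p²*(3*p-11)*(p-10)

Pull out the common factor 8*p², then factor the remaining trinomial.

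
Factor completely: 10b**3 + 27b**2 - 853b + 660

Trying the rational-root candidates, b = 15/2 is a root, so (2b - 15) is a factor; dividing leaves 5b**2 + 51b - 44.
The remaining quadratic factors as (5b - 4)(b + 11).

(2b - 15)(5b - 4)(b + 11)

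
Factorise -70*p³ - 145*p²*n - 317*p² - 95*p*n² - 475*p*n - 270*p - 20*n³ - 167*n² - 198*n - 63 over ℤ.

-(7*p + 4*n + 3)*(5*p + 5*n + 3)*(2*p + n + 7)

Group: 2*p*(-35*p² - 55*p*n - 36*p - 20*n² - 27*n - 9) + (n + 7)*(-35*p² - 55*p*n - 36*p - 20*n² - 27*n - 9); both groups contain (-35*p² - 55*p*n - 36*p - 20*n² - 27*n - 9), so (2*p + n + 7) is a factor with cofactor -35*p² - 55*p*n - 36*p - 20*n² - 27*n - 9.
The cofactor groups again: -35*p² - 55*p*n - 36*p - 20*n² - 27*n - 9 = -7*p*(5*p + 5*n + 3) + (-4*n - 3)*(5*p + 5*n + 3); both groups contain (5*p + 5*n + 3), giving -(7*p + 4*n + 3)*(5*p + 5*n + 3).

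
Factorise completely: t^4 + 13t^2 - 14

Substitute u = t^2 to get a quadratic in u, then factor.
t^2 + 14 is irreducible over ℤ (always positive, so no real roots).
t^2 - 1 is a difference of squares.

(t + 1)(t - 1)(t^2 + 14)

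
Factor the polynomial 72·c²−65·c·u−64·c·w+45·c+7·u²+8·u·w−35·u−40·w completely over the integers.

(8·c−u+5)·(9·c−7·u−8·w)

Group: 8·c·(9·c−7·u−8·w) + (−u+5)·(9·c−7·u−8·w); both groups contain (9·c−7·u−8·w).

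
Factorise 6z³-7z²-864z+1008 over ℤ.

Trying the rational-root candidates, z = 7/6 is a root, giving the factor (6z-7) and quotient z²-144.
The remaining quadratic factors as (z-12)(z+12).

(6z-7)(z+12)(z-12)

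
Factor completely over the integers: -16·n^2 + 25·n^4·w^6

Pull out the common factor n^2, leaving 25·n^2·w^6 - 16.
Recognize a difference of squares with the parts 5·n·w^3 and 4.

n^2·(5·n·w^3 + 4)·(5·n·w^3 - 4)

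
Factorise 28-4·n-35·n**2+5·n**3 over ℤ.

(n-7)·(5·n**2-4)

Group as (5·n**3-4·n) + (-35·n**2+28) = n·(5·n**2-4) - 7·(5·n**2-4).
Both groups share the factor (5·n**2-4).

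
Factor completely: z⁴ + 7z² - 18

(z² + 9)(z² - 2)

Substitute u = z² to get a quadratic in u, then factor.
z² + 9 is irreducible over ℤ (sum of squares).
z² - 2 is irreducible over ℤ (2 is not a perfect square).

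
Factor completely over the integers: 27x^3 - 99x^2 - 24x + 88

Group as (27x^3 - 24x) + (-99x^2 + 88) = 3x(9x^2 - 8) - 11(9x^2 - 8).
Both groups share the factor (9x^2 - 8).

(3x - 11)(9x^2 - 8)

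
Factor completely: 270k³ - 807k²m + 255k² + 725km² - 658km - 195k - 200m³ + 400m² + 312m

Group: 6k(45k² - 97km + 65k + 40m² - 104m) + (-5m - 3)(45k² - 97km + 65k + 40m² - 104m); both groups contain (45k² - 97km + 65k + 40m² - 104m), so (6k - 5m - 3) is a factor with cofactor 45k² - 97km + 65k + 40m² - 104m.
The cofactor groups again: 45k² - 97km + 65k + 40m² - 104m = 9k(5k - 8m) + (-5m + 13)(5k - 8m); both groups contain (5k - 8m), giving (9k - 5m + 13)(5k - 8m).

(5k - 8m)(6k - 5m - 3)(9k - 5m + 13)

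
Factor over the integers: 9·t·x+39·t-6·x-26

Group as (9·t·x+39·t) + (-6·x-26) = 3·t·(3·x+13) - 2·(3·x+13).
Both groups share the factor (3·x+13).

(3·t-2)·(3·x+13)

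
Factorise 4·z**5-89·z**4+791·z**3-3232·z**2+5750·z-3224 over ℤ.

(4·z-13)·(z-1)·(z-4)·(z**2-14·z+62)

Testing divisors of the constant over divisors of the leading coefficient, z = 1 is a root, giving the factor (z-1) and quotient 4·z**4-85·z**3+706·z**2-2526·z+3224.
Then z = 13/4 is a root, so (4·z-13) is a factor; dividing leaves z**3-18·z**2+118·z-248.
Continuing, z = 4 is a root, so (z-4) is a factor; dividing leaves z**2-14·z+62.
The quadratic z**2-14·z+62 has discriminant -52 < 0 and is irreducible over ℤ.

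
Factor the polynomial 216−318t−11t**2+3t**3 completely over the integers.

(3t−2)(t+9)(t−12)

Trying the rational-root candidates, t = 2/3 is a root, so (3t−2) is a factor; dividing leaves t**2−3t−108.
The remaining quadratic factors as (t+9)(t−12).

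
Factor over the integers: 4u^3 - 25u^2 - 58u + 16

Testing divisors of the constant over divisors of the leading coefficient, u = 8 is a root, giving the factor (u - 8) and quotient 4u^2 + 7u - 2.
The remaining quadratic factors as (u + 2)(4u - 1).

(4u - 1)(u + 2)(u - 8)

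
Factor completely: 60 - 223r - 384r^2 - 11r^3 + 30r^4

Testing divisors of the constant over divisors of the leading coefficient, r = -5/6 is a root, so (6r + 5) is a factor; dividing leaves 5r^3 - 6r^2 - 59r + 12.
Then r = 1/5 is a root, giving the factor (5r - 1) and quotient r^2 - r - 12.
The remaining quadratic factors as (r - 4)(r + 3).

(5r - 1)(6r + 5)(r + 3)(r - 4)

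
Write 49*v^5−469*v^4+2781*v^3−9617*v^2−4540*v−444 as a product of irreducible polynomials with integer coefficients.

(7*v+1)*(7*v+2)*(v−6)*(v^2−4*v+37)

Testing divisors of the constant over divisors of the leading coefficient, v = −1/7 is a root, giving the factor (7*v+1) and quotient 7*v^4−68*v^3+407*v^2−1432*v−444.
Continuing, v = −2/7 is a root, giving the factor (7*v+2) and quotient v^3−10*v^2+61*v−222.
Next, v = 6 is a root, giving the factor (v−6) and quotient v^2−4*v+37.
The quadratic v^2−4*v+37 has discriminant −132 < 0 and is irreducible over ℤ.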